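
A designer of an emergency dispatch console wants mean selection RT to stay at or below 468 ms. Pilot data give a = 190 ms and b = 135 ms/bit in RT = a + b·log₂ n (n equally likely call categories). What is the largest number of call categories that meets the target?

4

Set 190 + 135·log₂ n ≤ 468 → log₂ n ≤ (468 − 190)/135 = 2.0593.
So n ≤ 2^2.0593 = 4.168; the largest integer n is 4.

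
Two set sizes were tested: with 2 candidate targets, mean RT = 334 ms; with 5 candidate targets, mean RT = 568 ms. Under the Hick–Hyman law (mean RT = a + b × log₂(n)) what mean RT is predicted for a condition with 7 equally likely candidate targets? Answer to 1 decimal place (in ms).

RT is linear in log₂ n, so two points fix the line:
  b = (568 − 334) / (log₂ 5 − log₂ 2) = 234 / (2.3219 − 1) = 177.014 ms/bit
  a = 334 − 177.014 × 1 = 156.986 ms
Then RT(7) = 156.986 + 177.014 × log₂ 7 = 156.986 + 177.014 × 2.8074 ≈ 653.927 ms.

653.9 ms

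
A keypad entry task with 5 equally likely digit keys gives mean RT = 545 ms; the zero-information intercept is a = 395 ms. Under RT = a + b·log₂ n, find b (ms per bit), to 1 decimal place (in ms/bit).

b = (545 − 395) / log₂(5) = 150 / 2.3219 = 64.601 ms/bit.

64.6 ms/bit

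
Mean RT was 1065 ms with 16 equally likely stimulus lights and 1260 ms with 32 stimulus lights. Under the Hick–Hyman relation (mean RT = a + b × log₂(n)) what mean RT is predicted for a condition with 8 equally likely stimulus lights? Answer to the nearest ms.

With log₂ n on the abscissa the relation is linear; from the two conditions:
  b = (1260 − 1065) / (log₂ 32 − log₂ 16) = 195 / (5 − 4) = 195 ms/bit
  a = 1065 − 195 × 4 = 285 ms
Then RT(8) = 285 + 195 × log₂ 8 = 285 + 195 × 3 ≈ 870.000 ms.

870 ms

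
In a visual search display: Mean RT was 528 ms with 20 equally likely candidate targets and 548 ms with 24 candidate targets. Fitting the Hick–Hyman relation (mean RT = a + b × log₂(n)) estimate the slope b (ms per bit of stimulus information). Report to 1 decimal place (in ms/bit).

b = (RT₂ − RT₁)/(log₂ n₂ − log₂ n₁) = (548 − 528)/(4.5850 − 4.3219) = 76.036 ms/bit.

76.0 ms/bit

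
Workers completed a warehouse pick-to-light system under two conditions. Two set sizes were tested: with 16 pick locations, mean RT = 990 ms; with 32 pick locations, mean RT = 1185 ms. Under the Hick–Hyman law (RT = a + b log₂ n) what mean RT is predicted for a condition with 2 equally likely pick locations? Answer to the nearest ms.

RT is linear in log₂ n, so two points fix the line:
  b = (1185 − 990) / (log₂ 32 − log₂ 16) = 195 / (5 − 4) = 195 ms/bit
  a = 990 − 195 × 4 = 210 ms
Then RT(2) = 210 + 195 × log₂ 2 = 210 + 195 × 1 ≈ 405.000 ms.

405 ms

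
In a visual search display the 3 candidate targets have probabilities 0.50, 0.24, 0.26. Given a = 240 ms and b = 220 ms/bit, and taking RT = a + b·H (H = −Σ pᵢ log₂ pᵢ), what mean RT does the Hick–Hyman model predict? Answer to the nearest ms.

570 ms

H = 0.50·log₂(1/0.50) + 0.24·log₂(1/0.24) + 0.26·log₂(1/0.26) = 1.4994 bits.
RT = 240 + 220 × 1.4994 = 569.87 ms.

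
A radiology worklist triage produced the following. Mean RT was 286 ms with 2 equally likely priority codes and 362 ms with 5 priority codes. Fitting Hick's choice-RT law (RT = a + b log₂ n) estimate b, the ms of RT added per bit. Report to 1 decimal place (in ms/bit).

Slope: b = (362 − 286) / (log₂ 5 − log₂ 2) = 76/1.3219 = 57.492 ms/bit.

57.5 ms/bit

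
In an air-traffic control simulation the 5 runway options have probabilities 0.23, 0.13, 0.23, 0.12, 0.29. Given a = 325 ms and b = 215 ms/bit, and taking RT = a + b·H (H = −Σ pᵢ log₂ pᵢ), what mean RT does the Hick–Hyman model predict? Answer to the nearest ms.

Entropy contributions −pᵢ log₂ pᵢ: 0.4877, 0.3826, 0.4877, 0.3671, 0.5179; sum H = 2.2430 bits.
RT = a + bH = 325 + 215·2.2430 = 807.23 ms.

807 ms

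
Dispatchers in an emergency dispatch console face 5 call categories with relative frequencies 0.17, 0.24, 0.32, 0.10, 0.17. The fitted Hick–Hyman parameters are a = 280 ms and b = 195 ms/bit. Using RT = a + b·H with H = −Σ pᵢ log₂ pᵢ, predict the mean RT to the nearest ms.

713 ms

H = 0.17·log₂(1/0.17) + 0.24·log₂(1/0.24) + 0.32·log₂(1/0.32) + 0.10·log₂(1/0.10) + 0.17·log₂(1/0.17) = 2.2215 bits.
RT = 280 + 195 × 2.2215 = 713.20 ms.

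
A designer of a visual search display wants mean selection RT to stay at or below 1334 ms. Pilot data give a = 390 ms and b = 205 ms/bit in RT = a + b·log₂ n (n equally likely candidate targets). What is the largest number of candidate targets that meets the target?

24

Set 390 + 205·log₂ n ≤ 1334 → log₂ n ≤ (1334 − 390)/205 = 4.6049.
So n ≤ 2^4.6049 = 24.334; the largest integer n is 24.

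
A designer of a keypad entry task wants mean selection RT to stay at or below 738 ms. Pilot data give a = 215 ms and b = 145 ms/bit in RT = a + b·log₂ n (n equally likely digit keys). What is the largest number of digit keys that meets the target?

12

Information budget: (738 − 215)/145 = 3.6069 bits, so n ≤ 2^3.6069 = 12.184 → at most 12.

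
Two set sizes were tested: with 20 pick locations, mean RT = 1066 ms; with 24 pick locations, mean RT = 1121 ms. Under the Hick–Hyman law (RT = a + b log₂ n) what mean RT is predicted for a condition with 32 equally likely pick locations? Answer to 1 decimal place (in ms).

1207.8 ms

With log₂ n on the abscissa the relation is linear; from the two conditions:
  b = (1121 − 1066) / (log₂ 24 − log₂ 20) = 55 / (4.5850 − 4.3219) = 209.098 ms/bit
  a = 1066 − 209.098 × 4.3219 = 162.293 ms
Then RT(32) = 162.293 + 209.098 × log₂ 32 = 162.293 + 209.098 × 5 ≈ 1207.784 ms.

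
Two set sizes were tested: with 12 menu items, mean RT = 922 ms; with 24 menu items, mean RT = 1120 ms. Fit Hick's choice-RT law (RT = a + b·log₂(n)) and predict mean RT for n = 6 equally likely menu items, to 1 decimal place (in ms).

Solve the two-equation system in a and b:
  b = (1120 − 922) / (log₂ 24 − log₂ 12) = 198 / (4.5850 − 3.5850) = 198.000 ms/bit
  a = 922 − 198.000 × 3.5850 = 212.177 ms
Then RT(6) = 212.177 + 198.000 × log₂ 6 = 212.177 + 198.000 × 2.5850 ≈ 724.000 ms.

724.0 ms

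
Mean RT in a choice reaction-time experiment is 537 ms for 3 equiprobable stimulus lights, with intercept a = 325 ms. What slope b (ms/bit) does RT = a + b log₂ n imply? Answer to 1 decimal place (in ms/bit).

133.8 ms/bit

b = (537 − 325) / log₂(3) = 212 / 1.5850 = 133.757 ms/bit.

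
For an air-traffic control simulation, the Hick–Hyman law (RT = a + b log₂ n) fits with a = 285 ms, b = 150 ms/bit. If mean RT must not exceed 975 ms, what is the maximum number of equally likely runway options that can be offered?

150·log₂ n ≤ 975 − 285 = 690, giving log₂ n ≤ 4.6000 and n ≤ 24.251. The largest whole number is 24.

24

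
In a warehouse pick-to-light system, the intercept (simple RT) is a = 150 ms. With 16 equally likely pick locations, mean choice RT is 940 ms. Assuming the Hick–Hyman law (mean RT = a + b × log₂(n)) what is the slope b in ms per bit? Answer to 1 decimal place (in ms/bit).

197.5 ms/bit

b = (940 − 150) / log₂(16) = 790 / 4 = 197.500 ms/bit.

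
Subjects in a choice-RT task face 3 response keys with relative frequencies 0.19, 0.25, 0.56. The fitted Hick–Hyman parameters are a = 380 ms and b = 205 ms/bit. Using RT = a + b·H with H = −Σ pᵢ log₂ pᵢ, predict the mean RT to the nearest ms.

672 ms

Entropy contributions −pᵢ log₂ pᵢ: 0.4552, 0.5000, 0.4684; sum H = 1.4237 bits.
RT = a + bH = 380 + 205·1.4237 = 671.85 ms.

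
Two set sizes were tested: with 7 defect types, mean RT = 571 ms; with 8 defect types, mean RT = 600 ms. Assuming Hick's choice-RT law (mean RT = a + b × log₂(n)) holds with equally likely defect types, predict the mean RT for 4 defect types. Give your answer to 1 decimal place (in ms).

449.5 ms

Solve the two-equation system in a and b:
  b = (600 − 571) / (log₂ 8 − log₂ 7) = 29 / (3 − 2.8074) = 150.536 ms/bit
  a = 571 − 150.536 × 2.8074 = 148.392 ms
Then RT(4) = 148.392 + 150.536 × log₂ 4 = 148.392 + 150.536 × 2 ≈ 449.464 ms.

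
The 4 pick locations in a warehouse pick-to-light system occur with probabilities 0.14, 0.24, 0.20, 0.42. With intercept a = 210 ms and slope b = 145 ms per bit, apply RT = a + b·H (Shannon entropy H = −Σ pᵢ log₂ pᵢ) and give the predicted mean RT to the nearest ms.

483 ms

Entropy contributions −pᵢ log₂ pᵢ: 0.3971, 0.4941, 0.4644, 0.5256; sum H = 1.8813 bits.
RT = a + bH = 210 + 145·1.8813 = 482.79 ms.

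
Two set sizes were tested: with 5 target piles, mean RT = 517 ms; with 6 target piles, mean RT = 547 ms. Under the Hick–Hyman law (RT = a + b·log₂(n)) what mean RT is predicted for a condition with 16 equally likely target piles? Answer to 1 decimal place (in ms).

708.4 ms

RT is linear in log₂ n, so two points fix the line:
  b = (547 − 517) / (log₂ 6 − log₂ 5) = 30 / (2.5850 − 2.3219) = 114.054 ms/bit
  a = 517 − 114.054 × 2.3219 = 252.176 ms
Then RT(16) = 252.176 + 114.054 × log₂ 16 = 252.176 + 114.054 × 4 ≈ 708.390 ms.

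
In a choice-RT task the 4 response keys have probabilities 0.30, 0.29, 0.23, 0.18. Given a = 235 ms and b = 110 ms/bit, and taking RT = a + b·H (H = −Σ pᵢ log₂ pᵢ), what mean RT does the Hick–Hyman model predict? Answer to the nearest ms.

452 ms

H = 0.30·log₂(1/0.30) + 0.29·log₂(1/0.29) + 0.23·log₂(1/0.23) + 0.18·log₂(1/0.18) = 1.9720 bits.
RT = 235 + 110 × 1.9720 = 451.92 ms.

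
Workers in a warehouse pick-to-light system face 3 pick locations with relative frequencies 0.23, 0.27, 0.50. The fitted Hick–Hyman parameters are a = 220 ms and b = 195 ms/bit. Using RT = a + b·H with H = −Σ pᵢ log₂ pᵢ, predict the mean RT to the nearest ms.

H = 0.23·log₂(1/0.23) + 0.27·log₂(1/0.27) + 0.50·log₂(1/0.50) = 1.4977 bits.
RT = 220 + 195 × 1.4977 = 512.05 ms.

512 ms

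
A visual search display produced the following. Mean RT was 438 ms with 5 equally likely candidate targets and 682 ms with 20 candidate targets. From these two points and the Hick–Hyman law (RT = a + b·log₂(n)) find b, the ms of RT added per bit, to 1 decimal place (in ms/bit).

The slope on a log₂ axis is (682 − 438) / (4.3219 − 2.3219) = 122.000 ms/bit.

122.0 ms/bit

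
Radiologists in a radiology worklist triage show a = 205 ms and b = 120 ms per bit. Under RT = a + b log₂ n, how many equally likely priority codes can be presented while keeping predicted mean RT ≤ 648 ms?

12

Information budget: (648 − 205)/120 = 3.6917 bits, so n ≤ 2^3.6917 = 12.921 → at most 12.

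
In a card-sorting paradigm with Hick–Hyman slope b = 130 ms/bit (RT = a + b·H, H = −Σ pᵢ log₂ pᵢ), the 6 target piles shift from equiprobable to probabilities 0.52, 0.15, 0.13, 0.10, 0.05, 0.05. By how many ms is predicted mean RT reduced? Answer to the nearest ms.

70 ms

The RT saving is b·ΔH. Equiprobable H₀ = log₂(6) = 2.5850 bits; with the given probabilities H = 2.0482 bits.
b·(H₀ − H) = 130 × (2.5850 − 2.0482) = 69.79 ms.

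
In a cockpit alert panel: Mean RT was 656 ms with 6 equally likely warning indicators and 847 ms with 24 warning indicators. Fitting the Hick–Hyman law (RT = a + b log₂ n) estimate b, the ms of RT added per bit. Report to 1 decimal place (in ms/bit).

95.5 ms/bit

b = (RT₂ − RT₁)/(log₂ n₂ − log₂ n₁) = (847 − 656)/(4.5850 − 2.5850) = 95.500 ms/bit.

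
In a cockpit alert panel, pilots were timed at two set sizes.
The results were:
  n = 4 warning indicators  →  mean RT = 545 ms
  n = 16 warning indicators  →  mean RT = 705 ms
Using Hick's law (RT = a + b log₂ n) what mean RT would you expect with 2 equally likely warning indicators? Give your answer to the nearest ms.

Fit slope and intercept:
  b = (705 − 545) / (log₂ 16 − log₂ 4) = 160 / (4 − 2) = 80 ms/bit
  a = 545 − 80 × 2 = 385 ms
Then RT(2) = 385 + 80 × log₂ 2 = 385 + 80 × 1 ≈ 465.000 ms.

465 ms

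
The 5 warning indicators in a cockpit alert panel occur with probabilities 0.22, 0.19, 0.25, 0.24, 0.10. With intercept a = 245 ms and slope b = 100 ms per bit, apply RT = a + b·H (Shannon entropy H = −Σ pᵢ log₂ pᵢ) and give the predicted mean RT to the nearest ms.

471 ms

Entropy contributions −pᵢ log₂ pᵢ: 0.4806, 0.4552, 0.5000, 0.4941, 0.3322; sum H = 2.2621 bits.
RT = a + bH = 245 + 100·2.2621 = 471.21 ms.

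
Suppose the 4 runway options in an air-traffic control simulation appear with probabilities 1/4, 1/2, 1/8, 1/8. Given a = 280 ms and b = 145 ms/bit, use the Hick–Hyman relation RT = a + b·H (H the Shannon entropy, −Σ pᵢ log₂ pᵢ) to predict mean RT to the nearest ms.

534 ms

H = −Σ pᵢ log₂ pᵢ = 0.25·2 + 0.5·1 + 0.125·3 + 0.125·3 = 1.750 bits.
RT = 280 + 145 × 1.750 = 533.75 ms.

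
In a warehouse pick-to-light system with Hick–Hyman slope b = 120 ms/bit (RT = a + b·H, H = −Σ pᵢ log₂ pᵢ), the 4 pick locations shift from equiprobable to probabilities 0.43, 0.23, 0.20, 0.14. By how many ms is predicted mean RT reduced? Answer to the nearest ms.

15 ms

The RT saving is b·ΔH. Equiprobable H₀ = log₂(4) = 2.0000 bits; with the given probabilities H = 1.8727 bits.
b·(H₀ − H) = 120 × (2.0000 − 1.8727) = 15.27 ms.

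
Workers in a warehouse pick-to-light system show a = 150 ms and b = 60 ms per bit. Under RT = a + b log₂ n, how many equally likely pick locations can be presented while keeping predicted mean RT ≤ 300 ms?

5

60·log₂ n ≤ 300 − 150 = 150, giving log₂ n ≤ 2.5000 and n ≤ 5.657. The largest whole number is 5.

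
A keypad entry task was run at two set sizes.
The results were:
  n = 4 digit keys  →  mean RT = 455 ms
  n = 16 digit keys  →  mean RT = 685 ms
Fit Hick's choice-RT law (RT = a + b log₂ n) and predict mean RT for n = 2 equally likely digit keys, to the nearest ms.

340 ms

With log₂ n on the abscissa the relation is linear; from the two conditions:
  b = (685 − 455) / (log₂ 16 − log₂ 4) = 230 / (4 − 2) = 115 ms/bit
  a = 455 − 115 × 2 = 225 ms
Then RT(2) = 225 + 115 × log₂ 2 = 225 + 115 × 1 ≈ 340.000 ms.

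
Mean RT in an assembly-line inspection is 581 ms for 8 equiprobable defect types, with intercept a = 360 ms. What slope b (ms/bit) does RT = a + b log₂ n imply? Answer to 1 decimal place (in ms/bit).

log₂(8) = 3 bits.
b = (RT − a)/log₂ n = (581 − 360) / 3 = 73.667 ms/bit.

73.7 ms/bit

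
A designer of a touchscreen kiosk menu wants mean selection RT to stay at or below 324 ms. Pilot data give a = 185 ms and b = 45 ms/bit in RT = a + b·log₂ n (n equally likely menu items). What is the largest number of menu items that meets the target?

8

Set 185 + 45·log₂ n ≤ 324 → log₂ n ≤ (324 − 185)/45 = 3.0889.
So n ≤ 2^3.0889 = 8.508; the largest integer n is 8.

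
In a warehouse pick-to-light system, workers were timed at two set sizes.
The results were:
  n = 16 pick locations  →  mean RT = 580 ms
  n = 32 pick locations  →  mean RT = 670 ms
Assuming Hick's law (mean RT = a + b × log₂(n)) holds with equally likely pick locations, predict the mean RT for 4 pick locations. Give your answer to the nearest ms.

Fit slope and intercept:
  b = (670 − 580) / (log₂ 32 − log₂ 16) = 90 / (5 − 4) = 90 ms/bit
  a = 580 − 90 × 4 = 220 ms
Then RT(4) = 220 + 90 × log₂ 4 = 220 + 90 × 2 ≈ 400.000 ms.

400 ms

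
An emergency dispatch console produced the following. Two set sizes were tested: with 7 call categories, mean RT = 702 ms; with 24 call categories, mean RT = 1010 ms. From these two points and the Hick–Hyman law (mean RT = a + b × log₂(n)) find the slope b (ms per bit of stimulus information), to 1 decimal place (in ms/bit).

173.3 ms/bit

The slope on a log₂ axis is (1010 − 702) / (4.5850 − 2.8074) = 173.267 ms/bit.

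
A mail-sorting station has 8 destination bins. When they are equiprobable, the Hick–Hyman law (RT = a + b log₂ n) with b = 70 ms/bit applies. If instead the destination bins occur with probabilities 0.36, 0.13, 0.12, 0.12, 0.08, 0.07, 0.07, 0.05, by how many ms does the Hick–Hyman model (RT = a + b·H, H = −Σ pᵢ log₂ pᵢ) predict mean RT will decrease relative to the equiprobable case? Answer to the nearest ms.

The RT saving is b·ΔH. Equiprobable H₀ = log₂(8) = 3.0000 bits; with the given probabilities H = 2.6921 bits.
b·(H₀ − H) = 70 × (3.0000 − 2.6921) = 21.55 ms.

22 ms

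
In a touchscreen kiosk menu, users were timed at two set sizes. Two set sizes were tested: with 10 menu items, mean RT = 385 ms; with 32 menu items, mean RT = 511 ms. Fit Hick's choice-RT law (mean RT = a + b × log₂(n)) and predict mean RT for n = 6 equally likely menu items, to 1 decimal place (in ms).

With log₂ n on the abscissa the relation is linear; from the two conditions:
  b = (511 − 385) / (log₂ 32 − log₂ 10) = 126 / (5 − 3.3219) = 75.086 ms/bit
  a = 385 − 75.086 × 3.3219 = 135.569 ms
Then RT(6) = 135.569 + 75.086 × log₂ 6 = 135.569 + 75.086 × 2.5850 ≈ 329.664 ms.

329.7 ms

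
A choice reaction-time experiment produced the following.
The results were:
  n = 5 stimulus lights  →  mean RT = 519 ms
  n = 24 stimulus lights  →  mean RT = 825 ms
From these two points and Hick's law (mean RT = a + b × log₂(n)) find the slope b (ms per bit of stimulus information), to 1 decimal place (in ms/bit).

Slope: b = (825 − 519) / (log₂ 24 − log₂ 5) = 306/2.2630 = 135.217 ms/bit.

135.2 ms/bit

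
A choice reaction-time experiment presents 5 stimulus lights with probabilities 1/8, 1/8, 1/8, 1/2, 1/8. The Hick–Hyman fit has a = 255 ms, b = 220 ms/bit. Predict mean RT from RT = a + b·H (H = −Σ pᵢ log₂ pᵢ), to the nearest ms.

Each term −pᵢ log₂ pᵢ: 0.125·3 + 0.125·3 + 0.125·3 + 0.5·1 + 0.125·3; summed, H = 2.000 bits.
Mean RT = a + bH = 255 + 220·2.000 = 695.00 ms.

695 ms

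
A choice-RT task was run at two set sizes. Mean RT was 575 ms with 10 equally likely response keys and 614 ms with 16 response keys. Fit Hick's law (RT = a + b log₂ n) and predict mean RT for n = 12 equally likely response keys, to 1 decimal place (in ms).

590.1 ms

Solve the two-equation system in a and b:
  b = (614 − 575) / (log₂ 16 − log₂ 10) = 39 / (4 − 3.3219) = 57.516 ms/bit
  a = 575 − 57.516 × 3.3219 = 383.936 ms
Then RT(12) = 383.936 + 57.516 × log₂ 12 = 383.936 + 57.516 × 3.5850 ≈ 590.129 ms.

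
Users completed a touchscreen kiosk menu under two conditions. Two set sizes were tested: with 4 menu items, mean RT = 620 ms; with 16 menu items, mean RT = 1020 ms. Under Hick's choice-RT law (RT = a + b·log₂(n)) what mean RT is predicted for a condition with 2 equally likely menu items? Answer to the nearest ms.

Fit slope and intercept:
  b = (1020 − 620) / (log₂ 16 − log₂ 4) = 400 / (4 − 2) = 200 ms/bit
  a = 620 − 200 × 2 = 220 ms
Then RT(2) = 220 + 200 × log₂ 2 = 220 + 200 × 1 ≈ 420.000 ms.

420 ms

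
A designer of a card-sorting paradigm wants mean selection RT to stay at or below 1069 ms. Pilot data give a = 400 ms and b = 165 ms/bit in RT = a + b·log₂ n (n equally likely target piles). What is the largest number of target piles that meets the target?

16

165·log₂ n ≤ 1069 − 400 = 669, giving log₂ n ≤ 4.0545 and n ≤ 16.617. The largest whole number is 16.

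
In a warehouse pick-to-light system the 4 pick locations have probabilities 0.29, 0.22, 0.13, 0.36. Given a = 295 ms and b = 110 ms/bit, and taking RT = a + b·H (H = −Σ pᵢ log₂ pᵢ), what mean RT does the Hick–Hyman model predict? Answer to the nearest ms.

505 ms

H = 0.29·log₂(1/0.29) + 0.22·log₂(1/0.22) + 0.13·log₂(1/0.13) + 0.36·log₂(1/0.36) = 1.9117 bits.
RT = 295 + 110 × 1.9117 = 505.29 ms.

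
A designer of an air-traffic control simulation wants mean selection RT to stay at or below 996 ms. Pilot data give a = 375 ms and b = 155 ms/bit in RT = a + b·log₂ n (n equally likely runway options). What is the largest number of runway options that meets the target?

Set 375 + 155·log₂ n ≤ 996 → log₂ n ≤ (996 − 375)/155 = 4.0065.
So n ≤ 2^4.0065 = 16.072; the largest integer n is 16.

16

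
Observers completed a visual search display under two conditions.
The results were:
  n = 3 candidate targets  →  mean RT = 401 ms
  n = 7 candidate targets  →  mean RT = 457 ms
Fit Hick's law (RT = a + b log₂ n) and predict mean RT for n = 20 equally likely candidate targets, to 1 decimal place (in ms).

RT is linear in log₂ n, so two points fix the line:
  b = (457 − 401) / (log₂ 7 − log₂ 3) = 56 / (2.8074 − 1.5850) = 45.812 ms/bit
  a = 401 − 45.812 × 1.5850 = 328.390 ms
Then RT(20) = 328.390 + 45.812 × log₂ 20 = 328.390 + 45.812 × 4.3219 ≈ 526.385 ms.

526.4 ms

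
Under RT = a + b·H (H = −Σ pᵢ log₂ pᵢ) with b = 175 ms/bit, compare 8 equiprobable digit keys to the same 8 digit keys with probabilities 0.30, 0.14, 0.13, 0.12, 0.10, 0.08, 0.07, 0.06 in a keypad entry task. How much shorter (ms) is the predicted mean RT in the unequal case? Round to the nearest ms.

Equiprobable entropy H₀ = log₂ 8 = 3.0000 bits.
Skewed entropy H = −Σ pᵢ log₂ pᵢ = 2.8037 bits.
ΔRT = b·(H₀ − H) = 175 × 0.1963 = 34.35 ms.

34 ms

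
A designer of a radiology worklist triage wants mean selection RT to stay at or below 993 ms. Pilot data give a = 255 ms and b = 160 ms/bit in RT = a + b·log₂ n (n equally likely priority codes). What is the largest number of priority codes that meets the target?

24

Information budget: (993 − 255)/160 = 4.6125 bits, so n ≤ 2^4.6125 = 24.463 → at most 24.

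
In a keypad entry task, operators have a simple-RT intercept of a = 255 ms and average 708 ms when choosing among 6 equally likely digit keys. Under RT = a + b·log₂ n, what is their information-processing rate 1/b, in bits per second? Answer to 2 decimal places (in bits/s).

b = (708 − 255)/log₂ 6 = 453/2.5850 = 175.244 ms per bit = 0.17524 s/bit; the reciprocal is 5.706 bits/s.

5.71 bits/s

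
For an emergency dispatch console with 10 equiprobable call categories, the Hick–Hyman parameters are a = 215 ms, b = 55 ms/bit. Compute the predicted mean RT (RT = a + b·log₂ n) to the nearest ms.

log₂(10) = 3.3219 bits, so RT = 215 + 55 × 3.3219 ≈ 397.706 ms.

398 ms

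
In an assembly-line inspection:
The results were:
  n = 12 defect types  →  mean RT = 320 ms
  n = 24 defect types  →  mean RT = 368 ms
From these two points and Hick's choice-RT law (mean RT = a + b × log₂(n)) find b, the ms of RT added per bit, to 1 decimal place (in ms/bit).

b = (RT₂ − RT₁)/(log₂ n₂ − log₂ n₁) = (368 − 320)/(4.5850 − 3.5850) = 48.000 ms/bit.

48.0 ms/bit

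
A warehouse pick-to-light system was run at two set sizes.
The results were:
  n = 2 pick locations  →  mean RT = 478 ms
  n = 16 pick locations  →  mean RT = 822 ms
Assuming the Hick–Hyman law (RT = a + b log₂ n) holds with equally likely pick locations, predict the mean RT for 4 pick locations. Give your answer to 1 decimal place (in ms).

Solve the two-equation system in a and b:
  b = (822 − 478) / (log₂ 16 − log₂ 2) = 344 / (4 − 1) = 114.667 ms/bit
  a = 478 − 114.667 × 1 = 363.333 ms
Then RT(4) = 363.333 + 114.667 × log₂ 4 = 363.333 + 114.667 × 2 ≈ 592.667 ms.

592.7 ms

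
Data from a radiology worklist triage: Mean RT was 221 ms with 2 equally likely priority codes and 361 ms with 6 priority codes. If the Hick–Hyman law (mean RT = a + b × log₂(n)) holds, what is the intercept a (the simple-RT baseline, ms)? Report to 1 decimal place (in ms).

b = (RT₂ − RT₁)/(log₂ n₂ − log₂ n₁) = (361 − 221)/(2.5850 − 1) = 88.330 ms/bit.
a = RT₁ − b·log₂ n₁ = 221 − 88.330 × 1 = 132.670 ms.

132.7 ms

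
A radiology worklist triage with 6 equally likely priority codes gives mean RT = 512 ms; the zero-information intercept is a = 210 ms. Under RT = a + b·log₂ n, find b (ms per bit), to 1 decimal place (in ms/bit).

6 alternatives carry log₂ 6 = 2.5850 bits; the choice cost is 512 − 210 = 302 ms, so b = 302/2.5850 = 116.830 ms/bit.

116.8 ms/bit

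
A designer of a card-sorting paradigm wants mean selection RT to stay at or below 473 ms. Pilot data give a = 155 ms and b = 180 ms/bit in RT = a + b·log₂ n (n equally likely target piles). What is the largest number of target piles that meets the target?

3

Information budget: (473 − 155)/180 = 1.7667 bits, so n ≤ 2^1.7667 = 3.403 → at most 3.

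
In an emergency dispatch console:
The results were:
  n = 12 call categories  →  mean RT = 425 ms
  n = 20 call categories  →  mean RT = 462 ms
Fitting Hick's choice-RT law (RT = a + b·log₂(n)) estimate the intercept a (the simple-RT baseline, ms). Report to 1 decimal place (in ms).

245.0 ms

b = (RT₂ − RT₁)/(log₂ n₂ − log₂ n₁) = (462 − 425)/(4.3219 − 3.5850) = 50.206 ms/bit.
Intercept: a = 425 − 50.206·log₂(12) = 245.014 ms.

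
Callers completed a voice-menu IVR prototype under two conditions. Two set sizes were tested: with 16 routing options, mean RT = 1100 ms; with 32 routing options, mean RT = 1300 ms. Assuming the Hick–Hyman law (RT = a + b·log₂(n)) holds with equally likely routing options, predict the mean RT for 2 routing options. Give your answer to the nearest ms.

500 ms

RT is linear in log₂ n, so two points fix the line:
  b = (1300 − 1100) / (log₂ 32 − log₂ 16) = 200 / (5 − 4) = 200 ms/bit
  a = 1100 − 200 × 4 = 300 ms
Then RT(2) = 300 + 200 × log₂ 2 = 300 + 200 × 1 ≈ 500.000 ms.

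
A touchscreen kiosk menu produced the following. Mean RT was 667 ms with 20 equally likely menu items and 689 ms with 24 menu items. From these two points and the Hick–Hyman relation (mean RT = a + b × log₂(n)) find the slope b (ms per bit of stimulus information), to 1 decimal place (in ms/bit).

83.6 ms/bit

Slope: b = (689 − 667) / (log₂ 24 − log₂ 20) = 22/0.2630 = 83.639 ms/bit.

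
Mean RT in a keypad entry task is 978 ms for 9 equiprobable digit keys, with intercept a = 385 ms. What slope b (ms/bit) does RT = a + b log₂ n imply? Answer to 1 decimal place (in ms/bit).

9 alternatives carry log₂ 9 = 3.1699 bits; the choice cost is 978 − 385 = 593 ms, so b = 593/3.1699 = 187.071 ms/bit.

187.1 ms/bit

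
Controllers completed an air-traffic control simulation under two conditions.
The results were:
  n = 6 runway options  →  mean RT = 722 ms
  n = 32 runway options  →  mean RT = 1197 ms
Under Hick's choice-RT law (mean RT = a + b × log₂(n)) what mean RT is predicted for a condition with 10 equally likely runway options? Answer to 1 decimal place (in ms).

866.9 ms

Fit slope and intercept:
  b = (1197 − 722) / (log₂ 32 − log₂ 6) = 475 / (5 − 2.5850) = 196.684 ms/bit
  a = 722 − 196.684 × 2.5850 = 213.578 ms
Then RT(10) = 213.578 + 196.684 × log₂ 10 = 213.578 + 196.684 × 3.3219 ≈ 866.950 ms.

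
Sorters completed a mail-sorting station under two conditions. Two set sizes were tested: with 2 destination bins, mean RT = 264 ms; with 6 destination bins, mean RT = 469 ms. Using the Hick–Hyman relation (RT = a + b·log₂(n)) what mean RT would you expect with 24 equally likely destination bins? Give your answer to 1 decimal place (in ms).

Fit slope and intercept:
  b = (469 − 264) / (log₂ 6 − log₂ 2) = 205 / (2.5850 − 1) = 129.341 ms/bit
  a = 264 − 129.341 × 1 = 134.659 ms
Then RT(24) = 134.659 + 129.341 × log₂ 24 = 134.659 + 129.341 × 4.5850 ≈ 727.681 ms.

727.7 ms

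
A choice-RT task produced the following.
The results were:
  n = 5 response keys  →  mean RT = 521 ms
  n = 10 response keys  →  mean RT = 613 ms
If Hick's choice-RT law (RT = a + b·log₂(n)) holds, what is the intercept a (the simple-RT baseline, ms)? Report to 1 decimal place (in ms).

307.4 ms

b = (RT₂ − RT₁)/(log₂ n₂ − log₂ n₁) = (613 − 521)/(3.3219 − 2.3219) = 92.000 ms/bit.
Intercept: a = 521 − 92.000·log₂(5) = 307.383 ms.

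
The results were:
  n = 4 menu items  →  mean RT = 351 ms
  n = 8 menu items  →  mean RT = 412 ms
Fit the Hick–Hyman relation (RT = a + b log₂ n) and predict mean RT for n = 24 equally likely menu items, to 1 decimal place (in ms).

With log₂ n on the abscissa the relation is linear; from the two conditions:
  b = (412 − 351) / (log₂ 8 − log₂ 4) = 61 / (3 − 2) = 61.000 ms/bit
  a = 351 − 61.000 × 2 = 229.000 ms
Then RT(24) = 229.000 + 61.000 × log₂ 24 = 229.000 + 61.000 × 4.5850 ≈ 508.683 ms.

508.7 ms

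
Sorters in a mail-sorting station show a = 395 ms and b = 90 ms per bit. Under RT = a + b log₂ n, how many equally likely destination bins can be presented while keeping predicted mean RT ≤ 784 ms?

20

Information budget: (784 − 395)/90 = 4.3222 bits, so n ≤ 2^4.3222 = 20.004 → at most 20.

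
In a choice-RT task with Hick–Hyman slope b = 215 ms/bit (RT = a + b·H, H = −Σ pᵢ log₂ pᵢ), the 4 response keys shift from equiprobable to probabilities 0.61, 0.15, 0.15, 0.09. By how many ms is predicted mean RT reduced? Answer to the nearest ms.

93 ms

Equiprobable entropy H₀ = log₂ 4 = 2.0000 bits.
Skewed entropy H = −Σ pᵢ log₂ pᵢ = 1.5687 bits.
ΔRT = b·(H₀ − H) = 215 × 0.4313 = 92.72 ms.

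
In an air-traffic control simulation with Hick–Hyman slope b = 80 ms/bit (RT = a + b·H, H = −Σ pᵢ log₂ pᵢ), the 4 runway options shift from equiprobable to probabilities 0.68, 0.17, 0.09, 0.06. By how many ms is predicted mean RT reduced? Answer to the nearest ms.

The RT saving is b·ΔH. Equiprobable H₀ = log₂(4) = 2.0000 bits; with the given probabilities H = 1.3691 bits.
b·(H₀ − H) = 80 × (2.0000 − 1.3691) = 50.47 ms.

50 ms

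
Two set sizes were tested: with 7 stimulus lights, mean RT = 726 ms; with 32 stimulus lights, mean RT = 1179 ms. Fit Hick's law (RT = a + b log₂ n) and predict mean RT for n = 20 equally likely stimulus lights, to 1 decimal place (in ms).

1038.9 ms

Solve the two-equation system in a and b:
  b = (1179 − 726) / (log₂ 32 − log₂ 7) = 453 / (5 − 2.8074) = 206.600 ms/bit
  a = 726 − 206.600 × 2.8074 = 146.001 ms
Then RT(20) = 146.001 + 206.600 × log₂ 20 = 146.001 + 206.600 × 4.3219 ≈ 1038.910 ms.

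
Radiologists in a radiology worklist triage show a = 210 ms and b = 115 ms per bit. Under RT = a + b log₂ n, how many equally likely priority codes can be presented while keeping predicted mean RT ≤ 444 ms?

115·log₂ n ≤ 444 − 210 = 234, giving log₂ n ≤ 2.0348 and n ≤ 4.098. The largest whole number is 4.

4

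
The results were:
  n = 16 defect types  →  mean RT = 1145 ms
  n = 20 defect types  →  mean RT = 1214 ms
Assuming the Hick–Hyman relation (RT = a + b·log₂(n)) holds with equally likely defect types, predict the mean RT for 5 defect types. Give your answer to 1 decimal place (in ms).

With log₂ n on the abscissa the relation is linear; from the two conditions:
  b = (1214 − 1145) / (log₂ 20 − log₂ 16) = 69 / (4.3219 − 4) = 214.334 ms/bit
  a = 1145 − 214.334 × 4 = 287.666 ms
Then RT(5) = 287.666 + 214.334 × log₂ 5 = 287.666 + 214.334 × 2.3219 ≈ 785.333 ms.

785.3 ms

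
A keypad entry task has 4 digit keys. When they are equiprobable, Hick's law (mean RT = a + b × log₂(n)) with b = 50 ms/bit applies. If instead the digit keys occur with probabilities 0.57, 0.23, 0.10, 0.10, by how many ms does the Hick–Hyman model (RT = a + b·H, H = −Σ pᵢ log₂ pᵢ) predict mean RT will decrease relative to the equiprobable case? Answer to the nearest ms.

Equiprobable entropy H₀ = log₂ 4 = 2.0000 bits.
Skewed entropy H = −Σ pᵢ log₂ pᵢ = 1.6143 bits.
ΔRT = b·(H₀ − H) = 50 × 0.3857 = 19.28 ms.

19 ms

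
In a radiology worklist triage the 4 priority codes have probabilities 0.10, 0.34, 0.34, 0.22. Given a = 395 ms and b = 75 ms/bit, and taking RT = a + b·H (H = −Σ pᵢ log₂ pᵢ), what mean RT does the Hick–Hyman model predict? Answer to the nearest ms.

H = 0.10·log₂(1/0.10) + 0.34·log₂(1/0.34) + 0.34·log₂(1/0.34) + 0.22·log₂(1/0.22) = 1.8711 bits.
RT = 395 + 75 × 1.8711 = 535.33 ms.

535 ms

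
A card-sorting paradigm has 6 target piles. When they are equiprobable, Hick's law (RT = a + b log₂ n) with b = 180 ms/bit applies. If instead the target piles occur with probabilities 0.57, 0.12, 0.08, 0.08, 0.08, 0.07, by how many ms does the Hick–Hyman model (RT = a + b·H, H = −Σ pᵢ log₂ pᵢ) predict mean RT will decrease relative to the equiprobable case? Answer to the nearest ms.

Equiprobable entropy H₀ = log₂ 6 = 2.5850 bits.
Skewed entropy H = −Σ pᵢ log₂ pᵢ = 1.9724 bits.
ΔRT = b·(H₀ − H) = 180 × 0.6126 = 110.26 ms.

110 ms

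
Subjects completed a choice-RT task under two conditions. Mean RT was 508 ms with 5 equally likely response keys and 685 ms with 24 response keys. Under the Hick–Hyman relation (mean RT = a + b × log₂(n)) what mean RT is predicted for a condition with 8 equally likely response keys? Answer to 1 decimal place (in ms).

Fit slope and intercept:
  b = (685 − 508) / (log₂ 24 − log₂ 5) = 177 / (4.5850 − 2.3219) = 78.214 ms/bit
  a = 508 − 78.214 × 2.3219 = 326.394 ms
Then RT(8) = 326.394 + 78.214 × log₂ 8 = 326.394 + 78.214 × 3 ≈ 561.034 ms.

561.0 ms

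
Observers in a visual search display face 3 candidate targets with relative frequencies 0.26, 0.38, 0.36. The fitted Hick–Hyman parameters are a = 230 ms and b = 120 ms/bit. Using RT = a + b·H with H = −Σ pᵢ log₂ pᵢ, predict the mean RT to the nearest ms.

418 ms

H = 0.26·log₂(1/0.26) + 0.38·log₂(1/0.38) + 0.36·log₂(1/0.36) = 1.5664 bits.
RT = 230 + 120 × 1.5664 = 417.96 ms.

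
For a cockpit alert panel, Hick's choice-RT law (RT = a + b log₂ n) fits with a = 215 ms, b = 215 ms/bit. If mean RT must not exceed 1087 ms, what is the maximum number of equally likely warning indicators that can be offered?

215·log₂ n ≤ 1087 − 215 = 872, giving log₂ n ≤ 4.0558 and n ≤ 16.631. The largest whole number is 16.

16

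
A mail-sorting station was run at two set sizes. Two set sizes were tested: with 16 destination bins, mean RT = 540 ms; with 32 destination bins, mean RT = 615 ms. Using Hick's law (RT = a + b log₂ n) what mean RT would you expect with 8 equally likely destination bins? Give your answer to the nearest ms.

RT is linear in log₂ n, so two points fix the line:
  b = (615 − 540) / (log₂ 32 − log₂ 16) = 75 / (5 − 4) = 75 ms/bit
  a = 540 − 75 × 4 = 240 ms
Then RT(8) = 240 + 75 × log₂ 8 = 240 + 75 × 3 ≈ 465.000 ms.

465 ms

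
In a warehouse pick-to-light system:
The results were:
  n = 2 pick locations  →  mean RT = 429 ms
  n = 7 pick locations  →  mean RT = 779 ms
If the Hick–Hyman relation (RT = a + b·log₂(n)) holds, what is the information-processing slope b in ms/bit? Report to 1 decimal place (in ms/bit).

Slope: b = (779 − 429) / (log₂ 7 − log₂ 2) = 350/1.8074 = 193.653 ms/bit.

193.7 ms/bit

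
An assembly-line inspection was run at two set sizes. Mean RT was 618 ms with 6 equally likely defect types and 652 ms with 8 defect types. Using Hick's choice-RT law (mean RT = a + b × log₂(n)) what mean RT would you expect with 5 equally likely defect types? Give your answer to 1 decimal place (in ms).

With log₂ n on the abscissa the relation is linear; from the two conditions:
  b = (652 − 618) / (log₂ 8 − log₂ 6) = 34 / (3 − 2.5850) = 81.920 ms/bit
  a = 618 − 81.920 × 2.5850 = 406.239 ms
Then RT(5) = 406.239 + 81.920 × log₂ 5 = 406.239 + 81.920 × 2.3219 ≈ 596.452 ms.

596.5 ms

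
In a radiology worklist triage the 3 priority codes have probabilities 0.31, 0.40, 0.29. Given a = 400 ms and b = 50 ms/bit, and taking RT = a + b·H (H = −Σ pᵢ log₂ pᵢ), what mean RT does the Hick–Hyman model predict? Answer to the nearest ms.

Entropy contributions −pᵢ log₂ pᵢ: 0.5238, 0.5288, 0.5179; sum H = 1.5705 bits.
RT = a + bH = 400 + 50·1.5705 = 478.52 ms.

479 ms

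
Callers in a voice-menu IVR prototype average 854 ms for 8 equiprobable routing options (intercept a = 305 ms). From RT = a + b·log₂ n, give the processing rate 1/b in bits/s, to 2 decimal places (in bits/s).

b = (854 − 305)/log₂ 8 = 549/3 = 183.000 ms per bit = 0.18300 s/bit; the reciprocal is 5.464 bits/s.

5.46 bits/s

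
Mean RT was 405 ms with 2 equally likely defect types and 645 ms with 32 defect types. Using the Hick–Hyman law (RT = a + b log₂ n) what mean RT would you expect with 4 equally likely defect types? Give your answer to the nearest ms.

465 ms

Solve the two-equation system in a and b:
  b = (645 − 405) / (log₂ 32 − log₂ 2) = 240 / (5 − 1) = 60 ms/bit
  a = 405 − 60 × 1 = 345 ms
Then RT(4) = 345 + 60 × log₂ 4 = 345 + 60 × 2 ≈ 465.000 ms.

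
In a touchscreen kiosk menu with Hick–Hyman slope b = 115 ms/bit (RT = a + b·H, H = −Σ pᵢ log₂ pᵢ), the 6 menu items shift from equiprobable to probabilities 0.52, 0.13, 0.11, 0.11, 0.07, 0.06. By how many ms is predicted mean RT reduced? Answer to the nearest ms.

The RT saving is b·ΔH. Equiprobable H₀ = log₂(6) = 2.5850 bits; with the given probabilities H = 2.0859 bits.
b·(H₀ − H) = 115 × (2.5850 − 2.0859) = 57.39 ms.

57 ms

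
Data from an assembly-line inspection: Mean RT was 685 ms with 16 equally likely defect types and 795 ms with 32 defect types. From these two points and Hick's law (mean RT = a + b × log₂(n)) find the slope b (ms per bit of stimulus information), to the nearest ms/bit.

110 ms/bit

b = (RT₂ − RT₁)/(log₂ n₂ − log₂ n₁) = (795 − 685)/(5 − 4) = 110 ms/bit.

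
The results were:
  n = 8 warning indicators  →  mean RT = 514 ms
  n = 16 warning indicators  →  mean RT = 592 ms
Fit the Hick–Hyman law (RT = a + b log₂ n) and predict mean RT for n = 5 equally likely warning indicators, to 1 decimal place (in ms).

Fit slope and intercept:
  b = (592 − 514) / (log₂ 16 − log₂ 8) = 78 / (4 − 3) = 78.000 ms/bit
  a = 514 − 78.000 × 3 = 280.000 ms
Then RT(5) = 280.000 + 78.000 × log₂ 5 = 280.000 + 78.000 × 2.3219 ≈ 461.110 ms.

461.1 ms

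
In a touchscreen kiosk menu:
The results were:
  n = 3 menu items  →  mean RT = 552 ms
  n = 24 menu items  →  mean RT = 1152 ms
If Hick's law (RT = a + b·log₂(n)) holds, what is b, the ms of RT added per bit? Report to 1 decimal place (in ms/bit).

Slope: b = (1152 − 552) / (log₂ 24 − log₂ 3) = 600/3.0000 = 200.000 ms/bit.

200.0 ms/bit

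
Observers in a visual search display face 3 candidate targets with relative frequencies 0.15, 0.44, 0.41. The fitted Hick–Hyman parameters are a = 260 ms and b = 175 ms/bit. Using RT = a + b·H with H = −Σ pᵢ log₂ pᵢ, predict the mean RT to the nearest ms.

H = 0.15·log₂(1/0.15) + 0.44·log₂(1/0.44) + 0.41·log₂(1/0.41) = 1.4591 bits.
RT = 260 + 175 × 1.4591 = 515.34 ms.

515 ms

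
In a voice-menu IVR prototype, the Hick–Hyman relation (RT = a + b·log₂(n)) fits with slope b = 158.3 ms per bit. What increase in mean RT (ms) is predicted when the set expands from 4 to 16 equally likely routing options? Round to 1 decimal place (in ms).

316.6 ms

Only the slope matters, since a is common to both: ΔRT = b·log₂(n₂/n₁).
log₂(16) − log₂(4) = log₂(16/4) = log₂(4) = 2.
ΔRT = 158.3 × 2.0000 = 316.600 ms.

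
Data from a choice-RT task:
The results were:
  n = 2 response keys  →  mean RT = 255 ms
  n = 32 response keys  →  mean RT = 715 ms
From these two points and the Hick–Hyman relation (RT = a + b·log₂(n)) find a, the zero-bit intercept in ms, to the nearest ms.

140 ms

The slope on a log₂ axis is (715 − 255) / (5 − 1) = 115 ms/bit.
a = RT₁ − b·log₂ n₁ = 255 − 115 × 1 = 140.000 ms.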